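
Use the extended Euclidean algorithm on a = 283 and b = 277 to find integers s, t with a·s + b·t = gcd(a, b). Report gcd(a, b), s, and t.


Euclidean algorithm on (283, 277) — divide until remainder is 0:
  283 = 1 · 277 + 6
  277 = 46 · 6 + 1
  6 = 6 · 1 + 0
gcd(283, 277) = 1.
Track Bezout coefficients alongside the remainders: start with r₀ = 283 = a·1 + b·0 (s = 1, t = 0) and r₁ = 277 = a·0 + b·1 (s = 0, t = 1); each new remainder r_{k+1} = r_{k-1} − q_k·r_k inherits s_{k+1} = s_{k-1} − q_k·s_k, t_{k+1} = t_{k-1} − q_k·t_k, so r_k = a·s_k + b·t_k at every step:
  q = 1: r = 6, s = 1 − 1·0 = 1, t = 0 − 1·1 = -1  (check: 283·1 + 277·(-1) = 6)
  q = 46: r = 1, s = 0 − 46·1 = -46, t = 1 − 46·(-1) = 47  (check: 283·(-46) + 277·47 = 1)
The row with r = 1 (the gcd) gives the Bezout coefficients s = -46, t = 47.
Result: 283 · (-46) + 277 · (47) = 1.

gcd(283, 277) = 1; s = -46, t = 47 (check: 283·(-46) + 277·47 = 1).


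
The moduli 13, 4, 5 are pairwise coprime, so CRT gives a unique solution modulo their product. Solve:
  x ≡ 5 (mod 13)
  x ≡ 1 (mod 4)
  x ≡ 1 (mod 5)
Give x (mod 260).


Moduli 13, 4, 5 are pairwise coprime; by CRT there is a unique solution modulo M = 13 · 4 · 5 = 260.
Solve pairwise, accumulating the modulus:
  Start with x ≡ 5 (mod 13).
  Combine with x ≡ 1 (mod 4): since gcd(13, 4) = 1, we get a unique residue mod 52.
    Write x = 5 + 13·t and substitute into x ≡ 1 (mod 4): 13·t ≡ 1 − 5 = -4 (mod 4).
    Reduce coefficients mod 4: 1·t ≡ 0 (mod 4).
    So t ≡ 0 (mod 4).
    Then x = 5 + 13·0 = 5, valid modulo lcm(13, 4) = 52: x ≡ 5 (mod 52).
  Combine with x ≡ 1 (mod 5): since gcd(52, 5) = 1, we get a unique residue mod 260.
    Write x = 5 + 52·t and substitute into x ≡ 1 (mod 5): 52·t ≡ 1 − 5 = -4 (mod 5).
    Reduce coefficients mod 5: 2·t ≡ 1 (mod 5).
    The inverse of 2 mod 5 is 3 (since 2·3 = 6 = 1·5 + 1), so t ≡ 3·1 = 3 ≡ 3 (mod 5).
    Then x = 5 + 52·3 = 161, valid modulo lcm(52, 5) = 260: x ≡ 161 (mod 260).
Verify: 161 mod 13 = 5 ✓, 161 mod 4 = 1 ✓, 161 mod 5 = 1 ✓.

x ≡ 161 (mod 260).


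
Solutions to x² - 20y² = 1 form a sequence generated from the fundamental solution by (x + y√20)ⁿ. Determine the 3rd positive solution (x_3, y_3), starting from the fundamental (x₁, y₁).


Step 1: Find the fundamental solution (x₁, y₁) of x² - 20y² = 1.
  Expand √20 as a continued fraction. a₀ = ⌊√20⌋ = 4; iterate m_{k+1} = d_k·a_k − m_k, d_{k+1} = (20 − m_{k+1}²)/d_k, a_{k+1} = ⌊(a₀ + m_{k+1})/d_{k+1}⌋ (starting m₀ = 0, d₀ = 1), with convergents p_k = a_k·p_{k-1} + p_{k-2}, q_k = a_k·q_{k-1} + q_{k-2} (p₋₁ = 1, q₋₁ = 0):
  k = 0: a₀ = 4; p₀/q₀ = 4/1; p₀² − 20·q₀² = 16 − 20 = -4.
  k = 1: m = 4, d = 4, a = ⌊(4 + 4)/4⌋ = 2; p/q = (2·4 + 1)/(2·1 + 0) = 9/2; p² − 20·q² = 81 − 80 = 1.
  The first convergent with p² − 20·q² = 1 gives the fundamental solution (x₁, y₁) = (9, 2).
Step 2: Apply the recurrence (x_{n+1}, y_{n+1}) = (x₁x_n + 20y₁y_n, x₁y_n + y₁x_n) repeatedly.
  From (x_1, y_1) = (9, 2): x_2 = 9·9 + 20·2·2 = 161; y_2 = 9·2 + 2·9 = 36.
  From (x_2, y_2) = (161, 36): x_3 = 9·161 + 20·2·36 = 2889; y_3 = 9·36 + 2·161 = 646.
Step 3: Verify x_3² - 20·y_3² = 8346321 - 8346320 = 1 (should be 1). ✓

(x_1, y_1) = (9, 2); (x_3, y_3) = (2889, 646).


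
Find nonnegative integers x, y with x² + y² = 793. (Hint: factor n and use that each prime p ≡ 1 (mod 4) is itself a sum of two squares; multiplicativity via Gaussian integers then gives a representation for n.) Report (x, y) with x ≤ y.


Step 1: Factor n = 793 = 13 · 61.
Step 2: Check the mod-4 condition on each prime factor: 13 ≡ 1 (mod 4), exponent 1; 61 ≡ 1 (mod 4), exponent 1.
All primes ≡ 3 (mod 4) appear to even exponent (or don't appear), so by the two-squares theorem n IS expressible as a sum of two squares.
Step 3: Build a representation. Here n = 13 · 61 is a product of primes ≡ 1 (mod 4). Each prime p ≡ 1 (mod 4) is itself a sum of two squares; find a² by testing p − a² for a perfect square:
  13: 13 − 1² = 12, 13 − 2² = 9 = 3² ⇒ 13 = 2² + 3².
  61: 61 − 1² = 60, 61 − 2² = 57, 61 − 3² = 52, 61 − 4² = 45, 61 − 5² = 36 = 6² ⇒ 61 = 5² + 6².
  Combine using the Brahmagupta–Fibonacci identity (a² + b²)(c² + d²) = (ac − bd)² + (ad + bc)² = (ac + bd)² + (ad − bc)²:
  13 · 61 = 793: from (2² + 3²)(5² + 6²), take (2·5 − 3·6, 2·6 + 3·5) = (10 − 18, 12 + 15) = (-8, 27); dropping signs (only squares matter) gives (8, 27); check 8² + 27² = 64 + 729 = 793 ✓.
Step 4: Order so x ≤ y and verify: 8² + 27² = 64 + 729 = 793 = n. ✓

n = 793 = 8² + 27² (one valid representation with x ≤ y).


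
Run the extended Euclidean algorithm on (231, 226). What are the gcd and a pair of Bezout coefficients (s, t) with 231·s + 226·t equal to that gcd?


Euclidean algorithm on (231, 226) — divide until remainder is 0:
  231 = 1 · 226 + 5
  226 = 45 · 5 + 1
  5 = 5 · 1 + 0
gcd(231, 226) = 1.
Track Bezout coefficients alongside the remainders: start with r₀ = 231 = a·1 + b·0 (s = 1, t = 0) and r₁ = 226 = a·0 + b·1 (s = 0, t = 1); each new remainder r_{k+1} = r_{k-1} − q_k·r_k inherits s_{k+1} = s_{k-1} − q_k·s_k, t_{k+1} = t_{k-1} − q_k·t_k, so r_k = a·s_k + b·t_k at every step:
  q = 1: r = 5, s = 1 − 1·0 = 1, t = 0 − 1·1 = -1  (check: 231·1 + 226·(-1) = 5)
  q = 45: r = 1, s = 0 − 45·1 = -45, t = 1 − 45·(-1) = 46  (check: 231·(-45) + 226·46 = 1)
The row with r = 1 (the gcd) gives the Bezout coefficients s = -45, t = 46.
Result: 231 · (-45) + 226 · (46) = 1.

gcd(231, 226) = 1; s = -45, t = 46 (check: 231·(-45) + 226·46 = 1).


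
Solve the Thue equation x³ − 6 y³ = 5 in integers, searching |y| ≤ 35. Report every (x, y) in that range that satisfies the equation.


The equation is x³ - 6y³ = 5. For fixed y, x³ = 6·y³ + 5, so a solution requires the RHS to be a perfect cube.
Strategy: iterate y from -35 to 35, compute RHS = 6·y³ + 5, and check whether it is a (positive or negative) perfect cube.
Check small values of y:
  y = 0: RHS = 5 is not a perfect cube.
  y = 1: RHS = 11 is not a perfect cube.
  y = -1: RHS = -1 = (-1)³ ⇒ x = -1 works.
  y = 2: RHS = 53 is not a perfect cube.
  y = -2: RHS = -43 is not a perfect cube.
  y = 3: RHS = 167 is not a perfect cube.
  y = -3: RHS = -157 is not a perfect cube.
Continuing the search up to |y| = 35 finds no further solutions beyond those listed.
Collected solutions: (-1, -1).

Solutions (with |y| ≤ 35): (-1, -1).


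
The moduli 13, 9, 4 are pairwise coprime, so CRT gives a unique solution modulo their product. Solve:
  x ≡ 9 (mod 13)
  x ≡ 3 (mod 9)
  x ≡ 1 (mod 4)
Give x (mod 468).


Moduli 13, 9, 4 are pairwise coprime; by CRT there is a unique solution modulo M = 13 · 9 · 4 = 468.
Solve pairwise, accumulating the modulus:
  Start with x ≡ 9 (mod 13).
  Combine with x ≡ 3 (mod 9): since gcd(13, 9) = 1, we get a unique residue mod 117.
    Write x = 9 + 13·t and substitute into x ≡ 3 (mod 9): 13·t ≡ 3 − 9 = -6 (mod 9).
    Reduce coefficients mod 9: 4·t ≡ 3 (mod 9).
    The inverse of 4 mod 9 is 7 (since 4·7 = 28 = 3·9 + 1), so t ≡ 7·3 = 21 ≡ 3 (mod 9).
    Then x = 9 + 13·3 = 48, valid modulo lcm(13, 9) = 117: x ≡ 48 (mod 117).
  Combine with x ≡ 1 (mod 4): since gcd(117, 4) = 1, we get a unique residue mod 468.
    Write x = 48 + 117·t and substitute into x ≡ 1 (mod 4): 117·t ≡ 1 − 48 = -47 (mod 4).
    Reduce coefficients mod 4: 1·t ≡ 1 (mod 4).
    So t ≡ 1 (mod 4).
    Then x = 48 + 117·1 = 165, valid modulo lcm(117, 4) = 468: x ≡ 165 (mod 468).
Verify: 165 mod 13 = 9 ✓, 165 mod 9 = 3 ✓, 165 mod 4 = 1 ✓.

x ≡ 165 (mod 468).


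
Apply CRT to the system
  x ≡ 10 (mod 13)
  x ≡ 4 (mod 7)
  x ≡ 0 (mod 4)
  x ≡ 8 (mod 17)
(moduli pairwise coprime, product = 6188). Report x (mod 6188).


Product of moduli M = 13 · 7 · 4 · 17 = 6188.
Merge one congruence at a time:
  Start: x ≡ 10 (mod 13).
  Combine with x ≡ 4 (mod 7); new modulus lcm = 91.
    Write x = 10 + 13·t and substitute into x ≡ 4 (mod 7): 13·t ≡ 4 − 10 = -6 (mod 7).
    Reduce coefficients mod 7: 6·t ≡ 1 (mod 7).
    The inverse of 6 mod 7 is 6 (since 6·6 = 36 = 5·7 + 1), so t ≡ 6·1 = 6 ≡ 6 (mod 7).
    Then x = 10 + 13·6 = 88, valid modulo lcm(13, 7) = 91: x ≡ 88 (mod 91).
  Combine with x ≡ 0 (mod 4); new modulus lcm = 364.
    Write x = 88 + 91·t and substitute into x ≡ 0 (mod 4): 91·t ≡ 0 − 88 = -88 (mod 4).
    Reduce coefficients mod 4: 3·t ≡ 0 (mod 4).
    The inverse of 3 mod 4 is 3 (since 3·3 = 9 = 2·4 + 1), so t ≡ 3·0 = 0 ≡ 0 (mod 4).
    Then x = 88 + 91·0 = 88, valid modulo lcm(91, 4) = 364: x ≡ 88 (mod 364).
  Combine with x ≡ 8 (mod 17); new modulus lcm = 6188.
    Write x = 88 + 364·t and substitute into x ≡ 8 (mod 17): 364·t ≡ 8 − 88 = -80 (mod 17).
    Reduce coefficients mod 17: 7·t ≡ 5 (mod 17).
    The inverse of 7 mod 17 is 5 (since 7·5 = 35 = 2·17 + 1), so t ≡ 5·5 = 25 ≡ 8 (mod 17).
    Then x = 88 + 364·8 = 3000, valid modulo lcm(364, 17) = 6188: x ≡ 3000 (mod 6188).
Verify against each original: 3000 mod 13 = 10, 3000 mod 7 = 4, 3000 mod 4 = 0, 3000 mod 17 = 8.

x ≡ 3000 (mod 6188).


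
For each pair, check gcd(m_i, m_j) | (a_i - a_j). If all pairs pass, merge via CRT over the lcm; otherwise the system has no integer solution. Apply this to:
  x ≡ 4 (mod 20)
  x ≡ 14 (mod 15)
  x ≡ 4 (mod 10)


Moduli 20, 15, 10 are not pairwise coprime, so CRT works modulo lcm(m_i) when all pairwise compatibility conditions hold.
Pairwise compatibility: gcd(m_i, m_j) must divide a_i - a_j for every pair.
Merge one congruence at a time:
  Start: x ≡ 4 (mod 20).
  Combine with x ≡ 14 (mod 15): gcd(20, 15) = 5; 14 - 4 = 10, which IS divisible by 5, so compatible.
    Write x = 4 + 20·t and substitute into x ≡ 14 (mod 15): 20·t ≡ 14 − 4 = 10 (mod 15).
    Divide the congruence (and modulus) by g = 5: 4·t ≡ 2 (mod 3).
    Reduce coefficients mod 3: 1·t ≡ 2 (mod 3).
    So t ≡ 2 (mod 3).
    Then x = 4 + 20·2 = 44, valid modulo lcm(20, 15) = 60: x ≡ 44 (mod 60).
  Combine with x ≡ 4 (mod 10): gcd(60, 10) = 10; 4 - 44 = -40, which IS divisible by 10, so compatible.
    Write x = 44 + 60·t and substitute into x ≡ 4 (mod 10): 60·t ≡ 4 − 44 = -40 (mod 10).
    Divide the congruence (and modulus) by g = 10: 6·t ≡ -4 (mod 1).
    Modulo 1 every t works; take t = 0.
    Then x = 44 + 60·0 = 44, valid modulo lcm(60, 10) = 60: x ≡ 44 (mod 60).
Verify: 44 mod 20 = 4, 44 mod 15 = 14, 44 mod 10 = 4.

x ≡ 44 (mod 60).


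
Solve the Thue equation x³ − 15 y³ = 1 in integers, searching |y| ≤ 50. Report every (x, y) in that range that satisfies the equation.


The equation is x³ - 15y³ = 1. For fixed y, x³ = 15·y³ + 1, so a solution requires the RHS to be a perfect cube.
Strategy: iterate y from -50 to 50, compute RHS = 15·y³ + 1, and check whether it is a (positive or negative) perfect cube.
Check small values of y:
  y = 0: RHS = 1 = (1)³ ⇒ x = 1 works.
  y = 1: RHS = 16 is not a perfect cube.
  y = -1: RHS = -14 is not a perfect cube.
  y = 2: RHS = 121 is not a perfect cube.
  y = -2: RHS = -119 is not a perfect cube.
  y = 3: RHS = 406 is not a perfect cube.
  y = -3: RHS = -404 is not a perfect cube.
Continuing the search up to |y| = 50 finds no further solutions beyond those listed.
Collected solutions: (1, 0).

Solutions (with |y| ≤ 50): (1, 0).


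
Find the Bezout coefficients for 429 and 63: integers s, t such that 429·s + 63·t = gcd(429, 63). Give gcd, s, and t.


Euclidean algorithm on (429, 63) — divide until remainder is 0:
  429 = 6 · 63 + 51
  63 = 1 · 51 + 12
  51 = 4 · 12 + 3
  12 = 4 · 3 + 0
gcd(429, 63) = 3.
Track Bezout coefficients alongside the remainders: start with r₀ = 429 = a·1 + b·0 (s = 1, t = 0) and r₁ = 63 = a·0 + b·1 (s = 0, t = 1); each new remainder r_{k+1} = r_{k-1} − q_k·r_k inherits s_{k+1} = s_{k-1} − q_k·s_k, t_{k+1} = t_{k-1} − q_k·t_k, so r_k = a·s_k + b·t_k at every step:
  q = 6: r = 51, s = 1 − 6·0 = 1, t = 0 − 6·1 = -6  (check: 429·1 + 63·(-6) = 51)
  q = 1: r = 12, s = 0 − 1·1 = -1, t = 1 − 1·(-6) = 7  (check: 429·(-1) + 63·7 = 12)
  q = 4: r = 3, s = 1 − 4·(-1) = 5, t = -6 − 4·7 = -34  (check: 429·5 + 63·(-34) = 3)
The row with r = 3 (the gcd) gives the Bezout coefficients s = 5, t = -34.
Result: 429 · (5) + 63 · (-34) = 3.

gcd(429, 63) = 3; s = 5, t = -34 (check: 429·5 + 63·(-34) = 3).


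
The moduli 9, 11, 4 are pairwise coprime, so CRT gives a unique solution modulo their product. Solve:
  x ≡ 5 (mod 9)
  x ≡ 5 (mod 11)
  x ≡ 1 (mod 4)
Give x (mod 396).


Moduli 9, 11, 4 are pairwise coprime; by CRT there is a unique solution modulo M = 9 · 11 · 4 = 396.
Solve pairwise, accumulating the modulus:
  Start with x ≡ 5 (mod 9).
  Combine with x ≡ 5 (mod 11): since gcd(9, 11) = 1, we get a unique residue mod 99.
    Write x = 5 + 9·t and substitute into x ≡ 5 (mod 11): 9·t ≡ 5 − 5 = 0 (mod 11).
    The inverse of 9 mod 11 is 5 (since 9·5 = 45 = 4·11 + 1), so t ≡ 5·0 = 0 ≡ 0 (mod 11).
    Then x = 5 + 9·0 = 5, valid modulo lcm(9, 11) = 99: x ≡ 5 (mod 99).
  Combine with x ≡ 1 (mod 4): since gcd(99, 4) = 1, we get a unique residue mod 396.
    Write x = 5 + 99·t and substitute into x ≡ 1 (mod 4): 99·t ≡ 1 − 5 = -4 (mod 4).
    Reduce coefficients mod 4: 3·t ≡ 0 (mod 4).
    The inverse of 3 mod 4 is 3 (since 3·3 = 9 = 2·4 + 1), so t ≡ 3·0 = 0 ≡ 0 (mod 4).
    Then x = 5 + 99·0 = 5, valid modulo lcm(99, 4) = 396: x ≡ 5 (mod 396).
Verify: 5 mod 9 = 5 ✓, 5 mod 11 = 5 ✓, 5 mod 4 = 1 ✓.

x ≡ 5 (mod 396).


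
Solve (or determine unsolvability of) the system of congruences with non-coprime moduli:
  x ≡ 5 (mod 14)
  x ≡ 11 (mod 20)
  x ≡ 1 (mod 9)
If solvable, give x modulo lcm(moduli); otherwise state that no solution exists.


Moduli 14, 20, 9 are not pairwise coprime, so CRT works modulo lcm(m_i) when all pairwise compatibility conditions hold.
Pairwise compatibility: gcd(m_i, m_j) must divide a_i - a_j for every pair.
Merge one congruence at a time:
  Start: x ≡ 5 (mod 14).
  Combine with x ≡ 11 (mod 20): gcd(14, 20) = 2; 11 - 5 = 6, which IS divisible by 2, so compatible.
    Write x = 5 + 14·t and substitute into x ≡ 11 (mod 20): 14·t ≡ 11 − 5 = 6 (mod 20).
    Divide the congruence (and modulus) by g = 2: 7·t ≡ 3 (mod 10).
    The inverse of 7 mod 10 is 3 (since 7·3 = 21 = 2·10 + 1), so t ≡ 3·3 = 9 ≡ 9 (mod 10).
    Then x = 5 + 14·9 = 131, valid modulo lcm(14, 20) = 140: x ≡ 131 (mod 140).
  Combine with x ≡ 1 (mod 9): gcd(140, 9) = 1; 1 - 131 = -130, which IS divisible by 1, so compatible.
    Write x = 131 + 140·t and substitute into x ≡ 1 (mod 9): 140·t ≡ 1 − 131 = -130 (mod 9).
    Reduce coefficients mod 9: 5·t ≡ 5 (mod 9).
    The inverse of 5 mod 9 is 2 (since 5·2 = 10 = 1·9 + 1), so t ≡ 2·5 = 10 ≡ 1 (mod 9).
    Then x = 131 + 140·1 = 271, valid modulo lcm(140, 9) = 1260: x ≡ 271 (mod 1260).
Verify: 271 mod 14 = 5, 271 mod 20 = 11, 271 mod 9 = 1.

x ≡ 271 (mod 1260).


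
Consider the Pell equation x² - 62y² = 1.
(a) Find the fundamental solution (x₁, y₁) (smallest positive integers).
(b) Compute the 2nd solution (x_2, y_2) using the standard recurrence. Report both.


Step 1: Find the fundamental solution (x₁, y₁) of x² - 62y² = 1.
  Expand √62 as a continued fraction. a₀ = ⌊√62⌋ = 7; iterate m_{k+1} = d_k·a_k − m_k, d_{k+1} = (62 − m_{k+1}²)/d_k, a_{k+1} = ⌊(a₀ + m_{k+1})/d_{k+1}⌋ (starting m₀ = 0, d₀ = 1), with convergents p_k = a_k·p_{k-1} + p_{k-2}, q_k = a_k·q_{k-1} + q_{k-2} (p₋₁ = 1, q₋₁ = 0):
  k = 0: a₀ = 7; p₀/q₀ = 7/1; p₀² − 62·q₀² = 49 − 62 = -13.
  k = 1: m = 7, d = 13, a = ⌊(7 + 7)/13⌋ = 1; p/q = (1·7 + 1)/(1·1 + 0) = 8/1; p² − 62·q² = 64 − 62 = 2.
  k = 2: m = 6, d = 2, a = ⌊(7 + 6)/2⌋ = 6; p/q = (6·8 + 7)/(6·1 + 1) = 55/7; p² − 62·q² = 3025 − 3038 = -13.
  k = 3: m = 6, d = 13, a = ⌊(7 + 6)/13⌋ = 1; p/q = (1·55 + 8)/(1·7 + 1) = 63/8; p² − 62·q² = 3969 − 3968 = 1.
  The first convergent with p² − 62·q² = 1 gives the fundamental solution (x₁, y₁) = (63, 8).
Step 2: Apply the recurrence (x_{n+1}, y_{n+1}) = (x₁x_n + 62y₁y_n, x₁y_n + y₁x_n) repeatedly.
  From (x_1, y_1) = (63, 8): x_2 = 63·63 + 62·8·8 = 7937; y_2 = 63·8 + 8·63 = 1008.
Step 3: Verify x_2² - 62·y_2² = 62995969 - 62995968 = 1 (should be 1). ✓

(x_1, y_1) = (63, 8); (x_2, y_2) = (7937, 1008).


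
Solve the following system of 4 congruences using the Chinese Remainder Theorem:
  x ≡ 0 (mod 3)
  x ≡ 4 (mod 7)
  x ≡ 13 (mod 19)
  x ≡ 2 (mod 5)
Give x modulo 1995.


Product of moduli M = 3 · 7 · 19 · 5 = 1995.
Merge one congruence at a time:
  Start: x ≡ 0 (mod 3).
  Combine with x ≡ 4 (mod 7); new modulus lcm = 21.
    Write x = 0 + 3·t and substitute into x ≡ 4 (mod 7): 3·t ≡ 4 − 0 = 4 (mod 7).
    The inverse of 3 mod 7 is 5 (since 3·5 = 15 = 2·7 + 1), so t ≡ 5·4 = 20 ≡ 6 (mod 7).
    Then x = 0 + 3·6 = 18, valid modulo lcm(3, 7) = 21: x ≡ 18 (mod 21).
  Combine with x ≡ 13 (mod 19); new modulus lcm = 399.
    Write x = 18 + 21·t and substitute into x ≡ 13 (mod 19): 21·t ≡ 13 − 18 = -5 (mod 19).
    Reduce coefficients mod 19: 2·t ≡ 14 (mod 19).
    The inverse of 2 mod 19 is 10 (since 2·10 = 20 = 1·19 + 1), so t ≡ 10·14 = 140 ≡ 7 (mod 19).
    Then x = 18 + 21·7 = 165, valid modulo lcm(21, 19) = 399: x ≡ 165 (mod 399).
  Combine with x ≡ 2 (mod 5); new modulus lcm = 1995.
    Write x = 165 + 399·t and substitute into x ≡ 2 (mod 5): 399·t ≡ 2 − 165 = -163 (mod 5).
    Reduce coefficients mod 5: 4·t ≡ 2 (mod 5).
    The inverse of 4 mod 5 is 4 (since 4·4 = 16 = 3·5 + 1), so t ≡ 4·2 = 8 ≡ 3 (mod 5).
    Then x = 165 + 399·3 = 1362, valid modulo lcm(399, 5) = 1995: x ≡ 1362 (mod 1995).
Verify against each original: 1362 mod 3 = 0, 1362 mod 7 = 4, 1362 mod 19 = 13, 1362 mod 5 = 2.

x ≡ 1362 (mod 1995).


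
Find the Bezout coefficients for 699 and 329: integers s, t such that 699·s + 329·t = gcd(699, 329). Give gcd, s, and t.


Euclidean algorithm on (699, 329) — divide until remainder is 0:
  699 = 2 · 329 + 41
  329 = 8 · 41 + 1
  41 = 41 · 1 + 0
gcd(699, 329) = 1.
Track Bezout coefficients alongside the remainders: start with r₀ = 699 = a·1 + b·0 (s = 1, t = 0) and r₁ = 329 = a·0 + b·1 (s = 0, t = 1); each new remainder r_{k+1} = r_{k-1} − q_k·r_k inherits s_{k+1} = s_{k-1} − q_k·s_k, t_{k+1} = t_{k-1} − q_k·t_k, so r_k = a·s_k + b·t_k at every step:
  q = 2: r = 41, s = 1 − 2·0 = 1, t = 0 − 2·1 = -2  (check: 699·1 + 329·(-2) = 41)
  q = 8: r = 1, s = 0 − 8·1 = -8, t = 1 − 8·(-2) = 17  (check: 699·(-8) + 329·17 = 1)
The row with r = 1 (the gcd) gives the Bezout coefficients s = -8, t = 17.
Result: 699 · (-8) + 329 · (17) = 1.

gcd(699, 329) = 1; s = -8, t = 17 (check: 699·(-8) + 329·17 = 1).


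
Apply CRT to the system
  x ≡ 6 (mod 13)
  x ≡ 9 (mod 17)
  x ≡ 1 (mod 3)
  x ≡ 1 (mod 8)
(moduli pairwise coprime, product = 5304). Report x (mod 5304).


Product of moduli M = 13 · 17 · 3 · 8 = 5304.
Merge one congruence at a time:
  Start: x ≡ 6 (mod 13).
  Combine with x ≡ 9 (mod 17); new modulus lcm = 221.
    Write x = 6 + 13·t and substitute into x ≡ 9 (mod 17): 13·t ≡ 9 − 6 = 3 (mod 17).
    The inverse of 13 mod 17 is 4 (since 13·4 = 52 = 3·17 + 1), so t ≡ 4·3 = 12 ≡ 12 (mod 17).
    Then x = 6 + 13·12 = 162, valid modulo lcm(13, 17) = 221: x ≡ 162 (mod 221).
  Combine with x ≡ 1 (mod 3); new modulus lcm = 663.
    Write x = 162 + 221·t and substitute into x ≡ 1 (mod 3): 221·t ≡ 1 − 162 = -161 (mod 3).
    Reduce coefficients mod 3: 2·t ≡ 1 (mod 3).
    The inverse of 2 mod 3 is 2 (since 2·2 = 4 = 1·3 + 1), so t ≡ 2·1 = 2 ≡ 2 (mod 3).
    Then x = 162 + 221·2 = 604, valid modulo lcm(221, 3) = 663: x ≡ 604 (mod 663).
  Combine with x ≡ 1 (mod 8); new modulus lcm = 5304.
    Write x = 604 + 663·t and substitute into x ≡ 1 (mod 8): 663·t ≡ 1 − 604 = -603 (mod 8).
    Reduce coefficients mod 8: 7·t ≡ 5 (mod 8).
    The inverse of 7 mod 8 is 7 (since 7·7 = 49 = 6·8 + 1), so t ≡ 7·5 = 35 ≡ 3 (mod 8).
    Then x = 604 + 663·3 = 2593, valid modulo lcm(663, 8) = 5304: x ≡ 2593 (mod 5304).
Verify against each original: 2593 mod 13 = 6, 2593 mod 17 = 9, 2593 mod 3 = 1, 2593 mod 8 = 1.

x ≡ 2593 (mod 5304).


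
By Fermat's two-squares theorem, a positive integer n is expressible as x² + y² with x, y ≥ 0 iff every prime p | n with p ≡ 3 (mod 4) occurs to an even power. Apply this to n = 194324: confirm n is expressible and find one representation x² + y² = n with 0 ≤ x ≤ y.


Step 1: Factor n = 194324 = 2^2 · 13 · 37 · 101.
Step 2: Check the mod-4 condition on each prime factor: 2 = 2 (special); 13 ≡ 1 (mod 4), exponent 1; 37 ≡ 1 (mod 4), exponent 1; 101 ≡ 1 (mod 4), exponent 1.
All primes ≡ 3 (mod 4) appear to even exponent (or don't appear), so by the two-squares theorem n IS expressible as a sum of two squares.
Step 3: Build a representation. Group n = k² · m with k = 2 and m = 13 · 37 · 101 = 48581 (a product of primes ≡ 1 (mod 4)); a representation of m scales to one of n via (k·x)² + (k·y)² = k²(x² + y²). Each prime p ≡ 1 (mod 4) is itself a sum of two squares; find a² by testing p − a² for a perfect square:
  13: 13 − 1² = 12, 13 − 2² = 9 = 3² ⇒ 13 = 2² + 3².
  37: 37 − 1² = 36 = 6² ⇒ 37 = 1² + 6².
  101: 101 − 1² = 100 = 10² ⇒ 101 = 1² + 10².
  Combine using the Brahmagupta–Fibonacci identity (a² + b²)(c² + d²) = (ac − bd)² + (ad + bc)² = (ac + bd)² + (ad − bc)²:
  13 · 37 = 481: from (2² + 3²)(1² + 6²), take (2·1 − 3·6, 2·6 + 3·1) = (2 − 18, 12 + 3) = (-16, 15); dropping signs (only squares matter) gives (16, 15); check 16² + 15² = 256 + 225 = 481 ✓.
  481 · 101 = 48581: from (16² + 15²)(1² + 10²), take (16·1 − 15·10, 16·10 + 15·1) = (16 − 150, 160 + 15) = (-134, 175); dropping signs (only squares matter) gives (134, 175); check 134² + 175² = 17956 + 30625 = 48581 ✓.
  Scale by k = 2: (2·134, 2·175) = (268, 350).
Step 4: Order so x ≤ y and verify: 268² + 350² = 71824 + 122500 = 194324 = n. ✓

n = 194324 = 268² + 350² (one valid representation with x ≤ y).


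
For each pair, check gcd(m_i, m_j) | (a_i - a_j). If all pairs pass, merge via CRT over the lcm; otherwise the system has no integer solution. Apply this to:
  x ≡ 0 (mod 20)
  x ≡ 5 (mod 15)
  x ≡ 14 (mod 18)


Moduli 20, 15, 18 are not pairwise coprime, so CRT works modulo lcm(m_i) when all pairwise compatibility conditions hold.
Pairwise compatibility: gcd(m_i, m_j) must divide a_i - a_j for every pair.
Merge one congruence at a time:
  Start: x ≡ 0 (mod 20).
  Combine with x ≡ 5 (mod 15): gcd(20, 15) = 5; 5 - 0 = 5, which IS divisible by 5, so compatible.
    Write x = 0 + 20·t and substitute into x ≡ 5 (mod 15): 20·t ≡ 5 − 0 = 5 (mod 15).
    Divide the congruence (and modulus) by g = 5: 4·t ≡ 1 (mod 3).
    Reduce coefficients mod 3: 1·t ≡ 1 (mod 3).
    So t ≡ 1 (mod 3).
    Then x = 0 + 20·1 = 20, valid modulo lcm(20, 15) = 60: x ≡ 20 (mod 60).
  Combine with x ≡ 14 (mod 18): gcd(60, 18) = 6; 14 - 20 = -6, which IS divisible by 6, so compatible.
    Write x = 20 + 60·t and substitute into x ≡ 14 (mod 18): 60·t ≡ 14 − 20 = -6 (mod 18).
    Divide the congruence (and modulus) by g = 6: 10·t ≡ -1 (mod 3).
    Reduce coefficients mod 3: 1·t ≡ 2 (mod 3).
    So t ≡ 2 (mod 3).
    Then x = 20 + 60·2 = 140, valid modulo lcm(60, 18) = 180: x ≡ 140 (mod 180).
Verify: 140 mod 20 = 0, 140 mod 15 = 5, 140 mod 18 = 14.

x ≡ 140 (mod 180).


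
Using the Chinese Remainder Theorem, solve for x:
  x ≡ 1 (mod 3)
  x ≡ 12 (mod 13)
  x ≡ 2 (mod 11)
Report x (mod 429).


Moduli 3, 13, 11 are pairwise coprime; by CRT there is a unique solution modulo M = 3 · 13 · 11 = 429.
Solve pairwise, accumulating the modulus:
  Start with x ≡ 1 (mod 3).
  Combine with x ≡ 12 (mod 13): since gcd(3, 13) = 1, we get a unique residue mod 39.
    Write x = 1 + 3·t and substitute into x ≡ 12 (mod 13): 3·t ≡ 12 − 1 = 11 (mod 13).
    The inverse of 3 mod 13 is 9 (since 3·9 = 27 = 2·13 + 1), so t ≡ 9·11 = 99 ≡ 8 (mod 13).
    Then x = 1 + 3·8 = 25, valid modulo lcm(3, 13) = 39: x ≡ 25 (mod 39).
  Combine with x ≡ 2 (mod 11): since gcd(39, 11) = 1, we get a unique residue mod 429.
    Write x = 25 + 39·t and substitute into x ≡ 2 (mod 11): 39·t ≡ 2 − 25 = -23 (mod 11).
    Reduce coefficients mod 11: 6·t ≡ 10 (mod 11).
    The inverse of 6 mod 11 is 2 (since 6·2 = 12 = 1·11 + 1), so t ≡ 2·10 = 20 ≡ 9 (mod 11).
    Then x = 25 + 39·9 = 376, valid modulo lcm(39, 11) = 429: x ≡ 376 (mod 429).
Verify: 376 mod 3 = 1 ✓, 376 mod 13 = 12 ✓, 376 mod 11 = 2 ✓.

x ≡ 376 (mod 429).


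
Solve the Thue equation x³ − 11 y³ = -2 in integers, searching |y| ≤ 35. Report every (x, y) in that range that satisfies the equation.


The equation is x³ - 11y³ = -2. For fixed y, x³ = 11·y³ − 2, so a solution requires the RHS to be a perfect cube.
Strategy: iterate y from -35 to 35, compute RHS = 11·y³ − 2, and check whether it is a (positive or negative) perfect cube.
Check small values of y:
  y = 0: RHS = -2 is not a perfect cube.
  y = 1: RHS = 9 is not a perfect cube.
  y = -1: RHS = -13 is not a perfect cube.
  y = 2: RHS = 86 is not a perfect cube.
  y = -2: RHS = -90 is not a perfect cube.
  y = 3: RHS = 295 is not a perfect cube.
  y = -3: RHS = -299 is not a perfect cube.
Continuing the search up to |y| = 35 finds no solutions either.
No (x, y) in the scanned range satisfies the equation.

No integer solutions with |y| ≤ 35.


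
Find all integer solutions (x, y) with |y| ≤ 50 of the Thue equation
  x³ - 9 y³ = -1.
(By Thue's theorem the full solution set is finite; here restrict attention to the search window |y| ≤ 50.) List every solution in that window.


The equation is x³ - 9y³ = -1. For fixed y, x³ = 9·y³ − 1, so a solution requires the RHS to be a perfect cube.
Strategy: iterate y from -50 to 50, compute RHS = 9·y³ − 1, and check whether it is a (positive or negative) perfect cube.
Check small values of y:
  y = 0: RHS = -1 = (-1)³ ⇒ x = -1 works.
  y = 1: RHS = 8 = (2)³ ⇒ x = 2 works.
  y = -1: RHS = -10 is not a perfect cube.
  y = 2: RHS = 71 is not a perfect cube.
  y = -2: RHS = -73 is not a perfect cube.
  y = 3: RHS = 242 is not a perfect cube.
  y = -3: RHS = -244 is not a perfect cube.
Continuing the search up to |y| = 50 finds no further solutions beyond those listed.
Collected solutions: (-1, 0), (2, 1).

Solutions (with |y| ≤ 50): (-1, 0), (2, 1).


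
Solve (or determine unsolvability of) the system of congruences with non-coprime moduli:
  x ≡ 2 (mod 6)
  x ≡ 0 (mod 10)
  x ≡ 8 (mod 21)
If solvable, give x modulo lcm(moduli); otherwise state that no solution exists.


Moduli 6, 10, 21 are not pairwise coprime, so CRT works modulo lcm(m_i) when all pairwise compatibility conditions hold.
Pairwise compatibility: gcd(m_i, m_j) must divide a_i - a_j for every pair.
Merge one congruence at a time:
  Start: x ≡ 2 (mod 6).
  Combine with x ≡ 0 (mod 10): gcd(6, 10) = 2; 0 - 2 = -2, which IS divisible by 2, so compatible.
    Write x = 2 + 6·t and substitute into x ≡ 0 (mod 10): 6·t ≡ 0 − 2 = -2 (mod 10).
    Divide the congruence (and modulus) by g = 2: 3·t ≡ -1 (mod 5).
    Reduce coefficients mod 5: 3·t ≡ 4 (mod 5).
    The inverse of 3 mod 5 is 2 (since 3·2 = 6 = 1·5 + 1), so t ≡ 2·4 = 8 ≡ 3 (mod 5).
    Then x = 2 + 6·3 = 20, valid modulo lcm(6, 10) = 30: x ≡ 20 (mod 30).
  Combine with x ≡ 8 (mod 21): gcd(30, 21) = 3; 8 - 20 = -12, which IS divisible by 3, so compatible.
    Write x = 20 + 30·t and substitute into x ≡ 8 (mod 21): 30·t ≡ 8 − 20 = -12 (mod 21).
    Divide the congruence (and modulus) by g = 3: 10·t ≡ -4 (mod 7).
    Reduce coefficients mod 7: 3·t ≡ 3 (mod 7).
    The inverse of 3 mod 7 is 5 (since 3·5 = 15 = 2·7 + 1), so t ≡ 5·3 = 15 ≡ 1 (mod 7).
    Then x = 20 + 30·1 = 50, valid modulo lcm(30, 21) = 210: x ≡ 50 (mod 210).
Verify: 50 mod 6 = 2, 50 mod 10 = 0, 50 mod 21 = 8.

x ≡ 50 (mod 210).


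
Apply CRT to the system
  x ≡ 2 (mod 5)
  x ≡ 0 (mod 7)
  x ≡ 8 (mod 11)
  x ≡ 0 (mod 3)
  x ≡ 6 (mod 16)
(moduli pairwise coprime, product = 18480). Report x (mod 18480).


Product of moduli M = 5 · 7 · 11 · 3 · 16 = 18480.
Merge one congruence at a time:
  Start: x ≡ 2 (mod 5).
  Combine with x ≡ 0 (mod 7); new modulus lcm = 35.
    Write x = 2 + 5·t and substitute into x ≡ 0 (mod 7): 5·t ≡ 0 − 2 = -2 (mod 7).
    Reduce coefficients mod 7: 5·t ≡ 5 (mod 7).
    The inverse of 5 mod 7 is 3 (since 5·3 = 15 = 2·7 + 1), so t ≡ 3·5 = 15 ≡ 1 (mod 7).
    Then x = 2 + 5·1 = 7, valid modulo lcm(5, 7) = 35: x ≡ 7 (mod 35).
  Combine with x ≡ 8 (mod 11); new modulus lcm = 385.
    Write x = 7 + 35·t and substitute into x ≡ 8 (mod 11): 35·t ≡ 8 − 7 = 1 (mod 11).
    Reduce coefficients mod 11: 2·t ≡ 1 (mod 11).
    The inverse of 2 mod 11 is 6 (since 2·6 = 12 = 1·11 + 1), so t ≡ 6·1 = 6 ≡ 6 (mod 11).
    Then x = 7 + 35·6 = 217, valid modulo lcm(35, 11) = 385: x ≡ 217 (mod 385).
  Combine with x ≡ 0 (mod 3); new modulus lcm = 1155.
    Write x = 217 + 385·t and substitute into x ≡ 0 (mod 3): 385·t ≡ 0 − 217 = -217 (mod 3).
    Reduce coefficients mod 3: 1·t ≡ 2 (mod 3).
    So t ≡ 2 (mod 3).
    Then x = 217 + 385·2 = 987, valid modulo lcm(385, 3) = 1155: x ≡ 987 (mod 1155).
  Combine with x ≡ 6 (mod 16); new modulus lcm = 18480.
    Write x = 987 + 1155·t and substitute into x ≡ 6 (mod 16): 1155·t ≡ 6 − 987 = -981 (mod 16).
    Reduce coefficients mod 16: 3·t ≡ 11 (mod 16).
    The inverse of 3 mod 16 is 11 (since 3·11 = 33 = 2·16 + 1), so t ≡ 11·11 = 121 ≡ 9 (mod 16).
    Then x = 987 + 1155·9 = 11382, valid modulo lcm(1155, 16) = 18480: x ≡ 11382 (mod 18480).
Verify against each original: 11382 mod 5 = 2, 11382 mod 7 = 0, 11382 mod 11 = 8, 11382 mod 3 = 0, 11382 mod 16 = 6.

x ≡ 11382 (mod 18480).


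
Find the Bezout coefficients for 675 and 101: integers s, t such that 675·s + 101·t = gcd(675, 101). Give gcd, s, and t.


Euclidean algorithm on (675, 101) — divide until remainder is 0:
  675 = 6 · 101 + 69
  101 = 1 · 69 + 32
  69 = 2 · 32 + 5
  32 = 6 · 5 + 2
  5 = 2 · 2 + 1
  2 = 2 · 1 + 0
gcd(675, 101) = 1.
Track Bezout coefficients alongside the remainders: start with r₀ = 675 = a·1 + b·0 (s = 1, t = 0) and r₁ = 101 = a·0 + b·1 (s = 0, t = 1); each new remainder r_{k+1} = r_{k-1} − q_k·r_k inherits s_{k+1} = s_{k-1} − q_k·s_k, t_{k+1} = t_{k-1} − q_k·t_k, so r_k = a·s_k + b·t_k at every step:
  q = 6: r = 69, s = 1 − 6·0 = 1, t = 0 − 6·1 = -6  (check: 675·1 + 101·(-6) = 69)
  q = 1: r = 32, s = 0 − 1·1 = -1, t = 1 − 1·(-6) = 7  (check: 675·(-1) + 101·7 = 32)
  q = 2: r = 5, s = 1 − 2·(-1) = 3, t = -6 − 2·7 = -20  (check: 675·3 + 101·(-20) = 5)
  q = 6: r = 2, s = -1 − 6·3 = -19, t = 7 − 6·(-20) = 127  (check: 675·(-19) + 101·127 = 2)
  q = 2: r = 1, s = 3 − 2·(-19) = 41, t = -20 − 2·127 = -274  (check: 675·41 + 101·(-274) = 1)
The row with r = 1 (the gcd) gives the Bezout coefficients s = 41, t = -274.
Result: 675 · (41) + 101 · (-274) = 1.

gcd(675, 101) = 1; s = 41, t = -274 (check: 675·41 + 101·(-274) = 1).


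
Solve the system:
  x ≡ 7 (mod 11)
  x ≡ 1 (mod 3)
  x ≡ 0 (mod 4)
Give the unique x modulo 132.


Moduli 11, 3, 4 are pairwise coprime; by CRT there is a unique solution modulo M = 11 · 3 · 4 = 132.
Solve pairwise, accumulating the modulus:
  Start with x ≡ 7 (mod 11).
  Combine with x ≡ 1 (mod 3): since gcd(11, 3) = 1, we get a unique residue mod 33.
    Write x = 7 + 11·t and substitute into x ≡ 1 (mod 3): 11·t ≡ 1 − 7 = -6 (mod 3).
    Reduce coefficients mod 3: 2·t ≡ 0 (mod 3).
    The inverse of 2 mod 3 is 2 (since 2·2 = 4 = 1·3 + 1), so t ≡ 2·0 = 0 ≡ 0 (mod 3).
    Then x = 7 + 11·0 = 7, valid modulo lcm(11, 3) = 33: x ≡ 7 (mod 33).
  Combine with x ≡ 0 (mod 4): since gcd(33, 4) = 1, we get a unique residue mod 132.
    Write x = 7 + 33·t and substitute into x ≡ 0 (mod 4): 33·t ≡ 0 − 7 = -7 (mod 4).
    Reduce coefficients mod 4: 1·t ≡ 1 (mod 4).
    So t ≡ 1 (mod 4).
    Then x = 7 + 33·1 = 40, valid modulo lcm(33, 4) = 132: x ≡ 40 (mod 132).
Verify: 40 mod 11 = 7 ✓, 40 mod 3 = 1 ✓, 40 mod 4 = 0 ✓.

x ≡ 40 (mod 132).


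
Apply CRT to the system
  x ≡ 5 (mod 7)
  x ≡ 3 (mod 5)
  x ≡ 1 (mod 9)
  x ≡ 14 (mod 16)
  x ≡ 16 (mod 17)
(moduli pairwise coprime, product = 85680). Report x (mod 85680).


Product of moduli M = 7 · 5 · 9 · 16 · 17 = 85680.
Merge one congruence at a time:
  Start: x ≡ 5 (mod 7).
  Combine with x ≡ 3 (mod 5); new modulus lcm = 35.
    Write x = 5 + 7·t and substitute into x ≡ 3 (mod 5): 7·t ≡ 3 − 5 = -2 (mod 5).
    Reduce coefficients mod 5: 2·t ≡ 3 (mod 5).
    The inverse of 2 mod 5 is 3 (since 2·3 = 6 = 1·5 + 1), so t ≡ 3·3 = 9 ≡ 4 (mod 5).
    Then x = 5 + 7·4 = 33, valid modulo lcm(7, 5) = 35: x ≡ 33 (mod 35).
  Combine with x ≡ 1 (mod 9); new modulus lcm = 315.
    Write x = 33 + 35·t and substitute into x ≡ 1 (mod 9): 35·t ≡ 1 − 33 = -32 (mod 9).
    Reduce coefficients mod 9: 8·t ≡ 4 (mod 9).
    The inverse of 8 mod 9 is 8 (since 8·8 = 64 = 7·9 + 1), so t ≡ 8·4 = 32 ≡ 5 (mod 9).
    Then x = 33 + 35·5 = 208, valid modulo lcm(35, 9) = 315: x ≡ 208 (mod 315).
  Combine with x ≡ 14 (mod 16); new modulus lcm = 5040.
    Write x = 208 + 315·t and substitute into x ≡ 14 (mod 16): 315·t ≡ 14 − 208 = -194 (mod 16).
    Reduce coefficients mod 16: 11·t ≡ 14 (mod 16).
    The inverse of 11 mod 16 is 3 (since 11·3 = 33 = 2·16 + 1), so t ≡ 3·14 = 42 ≡ 10 (mod 16).
    Then x = 208 + 315·10 = 3358, valid modulo lcm(315, 16) = 5040: x ≡ 3358 (mod 5040).
  Combine with x ≡ 16 (mod 17); new modulus lcm = 85680.
    Write x = 3358 + 5040·t and substitute into x ≡ 16 (mod 17): 5040·t ≡ 16 − 3358 = -3342 (mod 17).
    Reduce coefficients mod 17: 8·t ≡ 7 (mod 17).
    The inverse of 8 mod 17 is 15 (since 8·15 = 120 = 7·17 + 1), so t ≡ 15·7 = 105 ≡ 3 (mod 17).
    Then x = 3358 + 5040·3 = 18478, valid modulo lcm(5040, 17) = 85680: x ≡ 18478 (mod 85680).
Verify against each original: 18478 mod 7 = 5, 18478 mod 5 = 3, 18478 mod 9 = 1, 18478 mod 16 = 14, 18478 mod 17 = 16.

x ≡ 18478 (mod 85680).


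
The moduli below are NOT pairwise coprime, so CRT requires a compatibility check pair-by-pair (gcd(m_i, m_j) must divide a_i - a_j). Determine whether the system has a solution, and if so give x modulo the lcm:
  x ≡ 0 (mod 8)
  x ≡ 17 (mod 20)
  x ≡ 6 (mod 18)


Moduli 8, 20, 18 are not pairwise coprime, so CRT works modulo lcm(m_i) when all pairwise compatibility conditions hold.
Pairwise compatibility: gcd(m_i, m_j) must divide a_i - a_j for every pair.
Merge one congruence at a time:
  Start: x ≡ 0 (mod 8).
  Combine with x ≡ 17 (mod 20): gcd(8, 20) = 4, and 17 - 0 = 17 is NOT divisible by 4.
    ⇒ system is inconsistent (no integer solution).

No solution (the system is inconsistent).


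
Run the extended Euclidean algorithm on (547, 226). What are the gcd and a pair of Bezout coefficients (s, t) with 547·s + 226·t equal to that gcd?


Euclidean algorithm on (547, 226) — divide until remainder is 0:
  547 = 2 · 226 + 95
  226 = 2 · 95 + 36
  95 = 2 · 36 + 23
  36 = 1 · 23 + 13
  23 = 1 · 13 + 10
  13 = 1 · 10 + 3
  10 = 3 · 3 + 1
  3 = 3 · 1 + 0
gcd(547, 226) = 1.
Track Bezout coefficients alongside the remainders: start with r₀ = 547 = a·1 + b·0 (s = 1, t = 0) and r₁ = 226 = a·0 + b·1 (s = 0, t = 1); each new remainder r_{k+1} = r_{k-1} − q_k·r_k inherits s_{k+1} = s_{k-1} − q_k·s_k, t_{k+1} = t_{k-1} − q_k·t_k, so r_k = a·s_k + b·t_k at every step:
  q = 2: r = 95, s = 1 − 2·0 = 1, t = 0 − 2·1 = -2  (check: 547·1 + 226·(-2) = 95)
  q = 2: r = 36, s = 0 − 2·1 = -2, t = 1 − 2·(-2) = 5  (check: 547·(-2) + 226·5 = 36)
  q = 2: r = 23, s = 1 − 2·(-2) = 5, t = -2 − 2·5 = -12  (check: 547·5 + 226·(-12) = 23)
  q = 1: r = 13, s = -2 − 1·5 = -7, t = 5 − 1·(-12) = 17  (check: 547·(-7) + 226·17 = 13)
  q = 1: r = 10, s = 5 − 1·(-7) = 12, t = -12 − 1·17 = -29  (check: 547·12 + 226·(-29) = 10)
  q = 1: r = 3, s = -7 − 1·12 = -19, t = 17 − 1·(-29) = 46  (check: 547·(-19) + 226·46 = 3)
  q = 3: r = 1, s = 12 − 3·(-19) = 69, t = -29 − 3·46 = -167  (check: 547·69 + 226·(-167) = 1)
The row with r = 1 (the gcd) gives the Bezout coefficients s = 69, t = -167.
Result: 547 · (69) + 226 · (-167) = 1.

gcd(547, 226) = 1; s = 69, t = -167 (check: 547·69 + 226·(-167) = 1).


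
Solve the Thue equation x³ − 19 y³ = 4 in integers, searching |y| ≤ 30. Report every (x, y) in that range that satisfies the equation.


The equation is x³ - 19y³ = 4. For fixed y, x³ = 19·y³ + 4, so a solution requires the RHS to be a perfect cube.
Strategy: iterate y from -30 to 30, compute RHS = 19·y³ + 4, and check whether it is a (positive or negative) perfect cube.
Check small values of y:
  y = 0: RHS = 4 is not a perfect cube.
  y = 1: RHS = 23 is not a perfect cube.
  y = -1: RHS = -15 is not a perfect cube.
  y = 2: RHS = 156 is not a perfect cube.
  y = -2: RHS = -148 is not a perfect cube.
  y = 3: RHS = 517 is not a perfect cube.
  y = -3: RHS = -509 is not a perfect cube.
Continuing the search up to |y| = 30 finds no solutions either.
No (x, y) in the scanned range satisfies the equation.

No integer solutions with |y| ≤ 30.


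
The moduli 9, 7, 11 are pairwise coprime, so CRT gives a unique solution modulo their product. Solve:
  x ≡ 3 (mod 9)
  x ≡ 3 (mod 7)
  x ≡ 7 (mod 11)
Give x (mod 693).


Moduli 9, 7, 11 are pairwise coprime; by CRT there is a unique solution modulo M = 9 · 7 · 11 = 693.
Solve pairwise, accumulating the modulus:
  Start with x ≡ 3 (mod 9).
  Combine with x ≡ 3 (mod 7): since gcd(9, 7) = 1, we get a unique residue mod 63.
    Write x = 3 + 9·t and substitute into x ≡ 3 (mod 7): 9·t ≡ 3 − 3 = 0 (mod 7).
    Reduce coefficients mod 7: 2·t ≡ 0 (mod 7).
    The inverse of 2 mod 7 is 4 (since 2·4 = 8 = 1·7 + 1), so t ≡ 4·0 = 0 ≡ 0 (mod 7).
    Then x = 3 + 9·0 = 3, valid modulo lcm(9, 7) = 63: x ≡ 3 (mod 63).
  Combine with x ≡ 7 (mod 11): since gcd(63, 11) = 1, we get a unique residue mod 693.
    Write x = 3 + 63·t and substitute into x ≡ 7 (mod 11): 63·t ≡ 7 − 3 = 4 (mod 11).
    Reduce coefficients mod 11: 8·t ≡ 4 (mod 11).
    The inverse of 8 mod 11 is 7 (since 8·7 = 56 = 5·11 + 1), so t ≡ 7·4 = 28 ≡ 6 (mod 11).
    Then x = 3 + 63·6 = 381, valid modulo lcm(63, 11) = 693: x ≡ 381 (mod 693).
Verify: 381 mod 9 = 3 ✓, 381 mod 7 = 3 ✓, 381 mod 11 = 7 ✓.

x ≡ 381 (mod 693).


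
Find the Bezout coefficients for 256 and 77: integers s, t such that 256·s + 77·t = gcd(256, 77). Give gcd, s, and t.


Euclidean algorithm on (256, 77) — divide until remainder is 0:
  256 = 3 · 77 + 25
  77 = 3 · 25 + 2
  25 = 12 · 2 + 1
  2 = 2 · 1 + 0
gcd(256, 77) = 1.
Track Bezout coefficients alongside the remainders: start with r₀ = 256 = a·1 + b·0 (s = 1, t = 0) and r₁ = 77 = a·0 + b·1 (s = 0, t = 1); each new remainder r_{k+1} = r_{k-1} − q_k·r_k inherits s_{k+1} = s_{k-1} − q_k·s_k, t_{k+1} = t_{k-1} − q_k·t_k, so r_k = a·s_k + b·t_k at every step:
  q = 3: r = 25, s = 1 − 3·0 = 1, t = 0 − 3·1 = -3  (check: 256·1 + 77·(-3) = 25)
  q = 3: r = 2, s = 0 − 3·1 = -3, t = 1 − 3·(-3) = 10  (check: 256·(-3) + 77·10 = 2)
  q = 12: r = 1, s = 1 − 12·(-3) = 37, t = -3 − 12·10 = -123  (check: 256·37 + 77·(-123) = 1)
The row with r = 1 (the gcd) gives the Bezout coefficients s = 37, t = -123.
Result: 256 · (37) + 77 · (-123) = 1.

gcd(256, 77) = 1; s = 37, t = -123 (check: 256·37 + 77·(-123) = 1).
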